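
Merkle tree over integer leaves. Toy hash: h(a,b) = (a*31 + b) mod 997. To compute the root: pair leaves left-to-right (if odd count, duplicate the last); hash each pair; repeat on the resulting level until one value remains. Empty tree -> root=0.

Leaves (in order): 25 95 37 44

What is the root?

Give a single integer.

Answer: 245

Derivation:
L0: [25, 95, 37, 44]
L1: h(25,95)=(25*31+95)%997=870 h(37,44)=(37*31+44)%997=194 -> [870, 194]
L2: h(870,194)=(870*31+194)%997=245 -> [245]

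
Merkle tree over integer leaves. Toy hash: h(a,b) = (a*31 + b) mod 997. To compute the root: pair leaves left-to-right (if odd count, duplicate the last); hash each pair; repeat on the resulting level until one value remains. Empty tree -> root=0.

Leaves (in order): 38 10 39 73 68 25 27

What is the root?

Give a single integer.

Answer: 153

Derivation:
L0: [38, 10, 39, 73, 68, 25, 27]
L1: h(38,10)=(38*31+10)%997=191 h(39,73)=(39*31+73)%997=285 h(68,25)=(68*31+25)%997=139 h(27,27)=(27*31+27)%997=864 -> [191, 285, 139, 864]
L2: h(191,285)=(191*31+285)%997=224 h(139,864)=(139*31+864)%997=188 -> [224, 188]
L3: h(224,188)=(224*31+188)%997=153 -> [153]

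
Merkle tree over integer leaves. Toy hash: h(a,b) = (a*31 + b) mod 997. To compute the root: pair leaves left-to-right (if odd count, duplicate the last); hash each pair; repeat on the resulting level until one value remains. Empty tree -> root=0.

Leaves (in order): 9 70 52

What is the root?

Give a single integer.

Answer: 519

Derivation:
L0: [9, 70, 52]
L1: h(9,70)=(9*31+70)%997=349 h(52,52)=(52*31+52)%997=667 -> [349, 667]
L2: h(349,667)=(349*31+667)%997=519 -> [519]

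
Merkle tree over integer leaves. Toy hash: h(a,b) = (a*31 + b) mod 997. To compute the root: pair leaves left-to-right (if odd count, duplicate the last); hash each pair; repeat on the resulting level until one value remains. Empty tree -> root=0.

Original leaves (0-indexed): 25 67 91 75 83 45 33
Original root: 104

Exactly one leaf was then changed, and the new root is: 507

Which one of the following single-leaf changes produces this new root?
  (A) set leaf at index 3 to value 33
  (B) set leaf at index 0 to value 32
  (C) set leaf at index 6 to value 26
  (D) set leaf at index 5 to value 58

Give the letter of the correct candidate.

Answer: D

Derivation:
Original leaves: [25, 67, 91, 75, 83, 45, 33]
Target new root: 507
Try each candidate change and compute the resulting root:
Candidate A: set leaf[3] = 33 -> leaves = [25, 67, 91, 33, 83, 45, 33]
  L0: [25, 67, 91, 33, 83, 45, 33]
  L1: h(25,67)=(25*31+67)%997=842 h(91,33)=(91*31+33)%997=860 h(83,45)=(83*31+45)%997=624 h(33,33)=(33*31+33)%997=59 -> [842, 860, 624, 59]
  L2: h(842,860)=(842*31+860)%997=43 h(624,59)=(624*31+59)%997=460 -> [43, 460]
  L3: h(43,460)=(43*31+460)%997=796 -> [796]
  root = 796 != target 507
Candidate B: set leaf[0] = 32 -> leaves = [32, 67, 91, 75, 83, 45, 33]
  L0: [32, 67, 91, 75, 83, 45, 33]
  L1: h(32,67)=(32*31+67)%997=62 h(91,75)=(91*31+75)%997=902 h(83,45)=(83*31+45)%997=624 h(33,33)=(33*31+33)%997=59 -> [62, 902, 624, 59]
  L2: h(62,902)=(62*31+902)%997=830 h(624,59)=(624*31+59)%997=460 -> [830, 460]
  L3: h(830,460)=(830*31+460)%997=268 -> [268]
  root = 268 != target 507
Candidate C: set leaf[6] = 26 -> leaves = [25, 67, 91, 75, 83, 45, 26]
  L0: [25, 67, 91, 75, 83, 45, 26]
  L1: h(25,67)=(25*31+67)%997=842 h(91,75)=(91*31+75)%997=902 h(83,45)=(83*31+45)%997=624 h(26,26)=(26*31+26)%997=832 -> [842, 902, 624, 832]
  L2: h(842,902)=(842*31+902)%997=85 h(624,832)=(624*31+832)%997=236 -> [85, 236]
  L3: h(85,236)=(85*31+236)%997=877 -> [877]
  root = 877 != target 507
Candidate D: set leaf[5] = 58 -> leaves = [25, 67, 91, 75, 83, 58, 33]
  L0: [25, 67, 91, 75, 83, 58, 33]
  L1: h(25,67)=(25*31+67)%997=842 h(91,75)=(91*31+75)%997=902 h(83,58)=(83*31+58)%997=637 h(33,33)=(33*31+33)%997=59 -> [842, 902, 637, 59]
  L2: h(842,902)=(842*31+902)%997=85 h(637,59)=(637*31+59)%997=863 -> [85, 863]
  L3: h(85,863)=(85*31+863)%997=507 -> [507]
  root = 507 == target 507  ** MATCH **
Candidate D produces the target root.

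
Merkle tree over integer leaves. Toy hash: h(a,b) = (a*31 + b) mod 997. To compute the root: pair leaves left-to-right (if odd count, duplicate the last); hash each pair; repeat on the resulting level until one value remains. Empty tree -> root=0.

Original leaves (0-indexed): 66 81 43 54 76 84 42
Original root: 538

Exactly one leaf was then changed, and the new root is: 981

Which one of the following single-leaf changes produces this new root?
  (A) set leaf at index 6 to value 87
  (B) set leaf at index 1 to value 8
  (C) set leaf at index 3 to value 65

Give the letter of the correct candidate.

Original leaves: [66, 81, 43, 54, 76, 84, 42]
Target new root: 981
Try each candidate change and compute the resulting root:
Candidate A: set leaf[6] = 87 -> leaves = [66, 81, 43, 54, 76, 84, 87]
  L0: [66, 81, 43, 54, 76, 84, 87]
  L1: h(66,81)=(66*31+81)%997=133 h(43,54)=(43*31+54)%997=390 h(76,84)=(76*31+84)%997=446 h(87,87)=(87*31+87)%997=790 -> [133, 390, 446, 790]
  L2: h(133,390)=(133*31+390)%997=525 h(446,790)=(446*31+790)%997=658 -> [525, 658]
  L3: h(525,658)=(525*31+658)%997=981 -> [981]
  root = 981 == target 981  ** MATCH **
Candidate B: set leaf[1] = 8 -> leaves = [66, 8, 43, 54, 76, 84, 42]
  L0: [66, 8, 43, 54, 76, 84, 42]
  L1: h(66,8)=(66*31+8)%997=60 h(43,54)=(43*31+54)%997=390 h(76,84)=(76*31+84)%997=446 h(42,42)=(42*31+42)%997=347 -> [60, 390, 446, 347]
  L2: h(60,390)=(60*31+390)%997=256 h(446,347)=(446*31+347)%997=215 -> [256, 215]
  L3: h(256,215)=(256*31+215)%997=175 -> [175]
  root = 175 != target 981
Candidate C: set leaf[3] = 65 -> leaves = [66, 81, 43, 65, 76, 84, 42]
  L0: [66, 81, 43, 65, 76, 84, 42]
  L1: h(66,81)=(66*31+81)%997=133 h(43,65)=(43*31+65)%997=401 h(76,84)=(76*31+84)%997=446 h(42,42)=(42*31+42)%997=347 -> [133, 401, 446, 347]
  L2: h(133,401)=(133*31+401)%997=536 h(446,347)=(446*31+347)%997=215 -> [536, 215]
  L3: h(536,215)=(536*31+215)%997=879 -> [879]
  root = 879 != target 981
Candidate A produces the target root.

Answer: A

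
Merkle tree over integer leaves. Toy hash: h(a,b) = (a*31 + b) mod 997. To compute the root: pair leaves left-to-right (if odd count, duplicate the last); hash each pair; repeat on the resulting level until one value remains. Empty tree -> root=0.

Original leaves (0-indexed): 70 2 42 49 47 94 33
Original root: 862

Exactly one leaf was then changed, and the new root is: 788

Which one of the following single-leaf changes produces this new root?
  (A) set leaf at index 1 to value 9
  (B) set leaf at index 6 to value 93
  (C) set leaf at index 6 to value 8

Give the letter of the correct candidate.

Original leaves: [70, 2, 42, 49, 47, 94, 33]
Target new root: 788
Try each candidate change and compute the resulting root:
Candidate A: set leaf[1] = 9 -> leaves = [70, 9, 42, 49, 47, 94, 33]
  L0: [70, 9, 42, 49, 47, 94, 33]
  L1: h(70,9)=(70*31+9)%997=185 h(42,49)=(42*31+49)%997=354 h(47,94)=(47*31+94)%997=554 h(33,33)=(33*31+33)%997=59 -> [185, 354, 554, 59]
  L2: h(185,354)=(185*31+354)%997=107 h(554,59)=(554*31+59)%997=284 -> [107, 284]
  L3: h(107,284)=(107*31+284)%997=610 -> [610]
  root = 610 != target 788
Candidate B: set leaf[6] = 93 -> leaves = [70, 2, 42, 49, 47, 94, 93]
  L0: [70, 2, 42, 49, 47, 94, 93]
  L1: h(70,2)=(70*31+2)%997=178 h(42,49)=(42*31+49)%997=354 h(47,94)=(47*31+94)%997=554 h(93,93)=(93*31+93)%997=982 -> [178, 354, 554, 982]
  L2: h(178,354)=(178*31+354)%997=887 h(554,982)=(554*31+982)%997=210 -> [887, 210]
  L3: h(887,210)=(887*31+210)%997=788 -> [788]
  root = 788 == target 788  ** MATCH **
Candidate C: set leaf[6] = 8 -> leaves = [70, 2, 42, 49, 47, 94, 8]
  L0: [70, 2, 42, 49, 47, 94, 8]
  L1: h(70,2)=(70*31+2)%997=178 h(42,49)=(42*31+49)%997=354 h(47,94)=(47*31+94)%997=554 h(8,8)=(8*31+8)%997=256 -> [178, 354, 554, 256]
  L2: h(178,354)=(178*31+354)%997=887 h(554,256)=(554*31+256)%997=481 -> [887, 481]
  L3: h(887,481)=(887*31+481)%997=62 -> [62]
  root = 62 != target 788
Candidate B produces the target root.

Answer: B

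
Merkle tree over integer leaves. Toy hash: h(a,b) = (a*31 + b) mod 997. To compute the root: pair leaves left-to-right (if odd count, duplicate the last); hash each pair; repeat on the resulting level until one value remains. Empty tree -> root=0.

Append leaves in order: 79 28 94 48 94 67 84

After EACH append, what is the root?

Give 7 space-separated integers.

Answer: 79 483 35 986 203 336 43

Derivation:
After append 79 (leaves=[79]):
  L0: [79]
  root=79
After append 28 (leaves=[79, 28]):
  L0: [79, 28]
  L1: h(79,28)=(79*31+28)%997=483 -> [483]
  root=483
After append 94 (leaves=[79, 28, 94]):
  L0: [79, 28, 94]
  L1: h(79,28)=(79*31+28)%997=483 h(94,94)=(94*31+94)%997=17 -> [483, 17]
  L2: h(483,17)=(483*31+17)%997=35 -> [35]
  root=35
After append 48 (leaves=[79, 28, 94, 48]):
  L0: [79, 28, 94, 48]
  L1: h(79,28)=(79*31+28)%997=483 h(94,48)=(94*31+48)%997=968 -> [483, 968]
  L2: h(483,968)=(483*31+968)%997=986 -> [986]
  root=986
After append 94 (leaves=[79, 28, 94, 48, 94]):
  L0: [79, 28, 94, 48, 94]
  L1: h(79,28)=(79*31+28)%997=483 h(94,48)=(94*31+48)%997=968 h(94,94)=(94*31+94)%997=17 -> [483, 968, 17]
  L2: h(483,968)=(483*31+968)%997=986 h(17,17)=(17*31+17)%997=544 -> [986, 544]
  L3: h(986,544)=(986*31+544)%997=203 -> [203]
  root=203
After append 67 (leaves=[79, 28, 94, 48, 94, 67]):
  L0: [79, 28, 94, 48, 94, 67]
  L1: h(79,28)=(79*31+28)%997=483 h(94,48)=(94*31+48)%997=968 h(94,67)=(94*31+67)%997=987 -> [483, 968, 987]
  L2: h(483,968)=(483*31+968)%997=986 h(987,987)=(987*31+987)%997=677 -> [986, 677]
  L3: h(986,677)=(986*31+677)%997=336 -> [336]
  root=336
After append 84 (leaves=[79, 28, 94, 48, 94, 67, 84]):
  L0: [79, 28, 94, 48, 94, 67, 84]
  L1: h(79,28)=(79*31+28)%997=483 h(94,48)=(94*31+48)%997=968 h(94,67)=(94*31+67)%997=987 h(84,84)=(84*31+84)%997=694 -> [483, 968, 987, 694]
  L2: h(483,968)=(483*31+968)%997=986 h(987,694)=(987*31+694)%997=384 -> [986, 384]
  L3: h(986,384)=(986*31+384)%997=43 -> [43]
  root=43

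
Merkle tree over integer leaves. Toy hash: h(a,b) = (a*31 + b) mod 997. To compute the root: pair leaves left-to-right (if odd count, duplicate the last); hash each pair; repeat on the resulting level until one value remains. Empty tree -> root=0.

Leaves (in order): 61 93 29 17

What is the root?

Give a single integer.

Answer: 606

Derivation:
L0: [61, 93, 29, 17]
L1: h(61,93)=(61*31+93)%997=987 h(29,17)=(29*31+17)%997=916 -> [987, 916]
L2: h(987,916)=(987*31+916)%997=606 -> [606]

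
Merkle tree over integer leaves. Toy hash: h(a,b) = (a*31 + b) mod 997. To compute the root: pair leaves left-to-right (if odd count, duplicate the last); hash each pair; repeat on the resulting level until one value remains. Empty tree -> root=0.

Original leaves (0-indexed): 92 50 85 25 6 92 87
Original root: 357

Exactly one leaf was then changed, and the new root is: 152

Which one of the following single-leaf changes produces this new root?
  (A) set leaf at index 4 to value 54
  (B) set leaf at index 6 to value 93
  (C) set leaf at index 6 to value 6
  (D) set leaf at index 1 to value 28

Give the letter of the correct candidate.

Original leaves: [92, 50, 85, 25, 6, 92, 87]
Target new root: 152
Try each candidate change and compute the resulting root:
Candidate A: set leaf[4] = 54 -> leaves = [92, 50, 85, 25, 54, 92, 87]
  L0: [92, 50, 85, 25, 54, 92, 87]
  L1: h(92,50)=(92*31+50)%997=908 h(85,25)=(85*31+25)%997=666 h(54,92)=(54*31+92)%997=769 h(87,87)=(87*31+87)%997=790 -> [908, 666, 769, 790]
  L2: h(908,666)=(908*31+666)%997=898 h(769,790)=(769*31+790)%997=701 -> [898, 701]
  L3: h(898,701)=(898*31+701)%997=623 -> [623]
  root = 623 != target 152
Candidate B: set leaf[6] = 93 -> leaves = [92, 50, 85, 25, 6, 92, 93]
  L0: [92, 50, 85, 25, 6, 92, 93]
  L1: h(92,50)=(92*31+50)%997=908 h(85,25)=(85*31+25)%997=666 h(6,92)=(6*31+92)%997=278 h(93,93)=(93*31+93)%997=982 -> [908, 666, 278, 982]
  L2: h(908,666)=(908*31+666)%997=898 h(278,982)=(278*31+982)%997=627 -> [898, 627]
  L3: h(898,627)=(898*31+627)%997=549 -> [549]
  root = 549 != target 152
Candidate C: set leaf[6] = 6 -> leaves = [92, 50, 85, 25, 6, 92, 6]
  L0: [92, 50, 85, 25, 6, 92, 6]
  L1: h(92,50)=(92*31+50)%997=908 h(85,25)=(85*31+25)%997=666 h(6,92)=(6*31+92)%997=278 h(6,6)=(6*31+6)%997=192 -> [908, 666, 278, 192]
  L2: h(908,666)=(908*31+666)%997=898 h(278,192)=(278*31+192)%997=834 -> [898, 834]
  L3: h(898,834)=(898*31+834)%997=756 -> [756]
  root = 756 != target 152
Candidate D: set leaf[1] = 28 -> leaves = [92, 28, 85, 25, 6, 92, 87]
  L0: [92, 28, 85, 25, 6, 92, 87]
  L1: h(92,28)=(92*31+28)%997=886 h(85,25)=(85*31+25)%997=666 h(6,92)=(6*31+92)%997=278 h(87,87)=(87*31+87)%997=790 -> [886, 666, 278, 790]
  L2: h(886,666)=(886*31+666)%997=216 h(278,790)=(278*31+790)%997=435 -> [216, 435]
  L3: h(216,435)=(216*31+435)%997=152 -> [152]
  root = 152 == target 152  ** MATCH **
Candidate D produces the target root.

Answer: D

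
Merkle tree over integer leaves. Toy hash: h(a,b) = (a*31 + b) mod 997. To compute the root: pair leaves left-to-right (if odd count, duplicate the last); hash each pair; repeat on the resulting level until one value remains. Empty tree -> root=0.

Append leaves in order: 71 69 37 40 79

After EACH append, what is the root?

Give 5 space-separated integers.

After append 71 (leaves=[71]):
  L0: [71]
  root=71
After append 69 (leaves=[71, 69]):
  L0: [71, 69]
  L1: h(71,69)=(71*31+69)%997=276 -> [276]
  root=276
After append 37 (leaves=[71, 69, 37]):
  L0: [71, 69, 37]
  L1: h(71,69)=(71*31+69)%997=276 h(37,37)=(37*31+37)%997=187 -> [276, 187]
  L2: h(276,187)=(276*31+187)%997=767 -> [767]
  root=767
After append 40 (leaves=[71, 69, 37, 40]):
  L0: [71, 69, 37, 40]
  L1: h(71,69)=(71*31+69)%997=276 h(37,40)=(37*31+40)%997=190 -> [276, 190]
  L2: h(276,190)=(276*31+190)%997=770 -> [770]
  root=770
After append 79 (leaves=[71, 69, 37, 40, 79]):
  L0: [71, 69, 37, 40, 79]
  L1: h(71,69)=(71*31+69)%997=276 h(37,40)=(37*31+40)%997=190 h(79,79)=(79*31+79)%997=534 -> [276, 190, 534]
  L2: h(276,190)=(276*31+190)%997=770 h(534,534)=(534*31+534)%997=139 -> [770, 139]
  L3: h(770,139)=(770*31+139)%997=81 -> [81]
  root=81

Answer: 71 276 767 770 81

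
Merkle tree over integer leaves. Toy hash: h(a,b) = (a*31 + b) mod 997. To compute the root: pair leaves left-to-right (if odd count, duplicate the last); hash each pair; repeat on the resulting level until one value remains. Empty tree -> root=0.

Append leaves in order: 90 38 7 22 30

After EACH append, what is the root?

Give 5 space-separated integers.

After append 90 (leaves=[90]):
  L0: [90]
  root=90
After append 38 (leaves=[90, 38]):
  L0: [90, 38]
  L1: h(90,38)=(90*31+38)%997=834 -> [834]
  root=834
After append 7 (leaves=[90, 38, 7]):
  L0: [90, 38, 7]
  L1: h(90,38)=(90*31+38)%997=834 h(7,7)=(7*31+7)%997=224 -> [834, 224]
  L2: h(834,224)=(834*31+224)%997=156 -> [156]
  root=156
After append 22 (leaves=[90, 38, 7, 22]):
  L0: [90, 38, 7, 22]
  L1: h(90,38)=(90*31+38)%997=834 h(7,22)=(7*31+22)%997=239 -> [834, 239]
  L2: h(834,239)=(834*31+239)%997=171 -> [171]
  root=171
After append 30 (leaves=[90, 38, 7, 22, 30]):
  L0: [90, 38, 7, 22, 30]
  L1: h(90,38)=(90*31+38)%997=834 h(7,22)=(7*31+22)%997=239 h(30,30)=(30*31+30)%997=960 -> [834, 239, 960]
  L2: h(834,239)=(834*31+239)%997=171 h(960,960)=(960*31+960)%997=810 -> [171, 810]
  L3: h(171,810)=(171*31+810)%997=129 -> [129]
  root=129

Answer: 90 834 156 171 129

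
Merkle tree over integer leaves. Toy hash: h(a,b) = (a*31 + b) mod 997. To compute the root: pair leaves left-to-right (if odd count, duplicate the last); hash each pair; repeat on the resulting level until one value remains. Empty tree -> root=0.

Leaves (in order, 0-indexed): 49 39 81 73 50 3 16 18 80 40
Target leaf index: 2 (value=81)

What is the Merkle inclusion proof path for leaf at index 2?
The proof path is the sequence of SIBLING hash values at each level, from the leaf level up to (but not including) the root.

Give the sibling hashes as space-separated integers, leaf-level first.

L0 (leaves): [49, 39, 81, 73, 50, 3, 16, 18, 80, 40], target index=2
L1: h(49,39)=(49*31+39)%997=561 [pair 0] h(81,73)=(81*31+73)%997=590 [pair 1] h(50,3)=(50*31+3)%997=556 [pair 2] h(16,18)=(16*31+18)%997=514 [pair 3] h(80,40)=(80*31+40)%997=526 [pair 4] -> [561, 590, 556, 514, 526]
  Sibling for proof at L0: 73
L2: h(561,590)=(561*31+590)%997=35 [pair 0] h(556,514)=(556*31+514)%997=801 [pair 1] h(526,526)=(526*31+526)%997=880 [pair 2] -> [35, 801, 880]
  Sibling for proof at L1: 561
L3: h(35,801)=(35*31+801)%997=889 [pair 0] h(880,880)=(880*31+880)%997=244 [pair 1] -> [889, 244]
  Sibling for proof at L2: 801
L4: h(889,244)=(889*31+244)%997=884 [pair 0] -> [884]
  Sibling for proof at L3: 244
Root: 884
Proof path (sibling hashes from leaf to root): [73, 561, 801, 244]

Answer: 73 561 801 244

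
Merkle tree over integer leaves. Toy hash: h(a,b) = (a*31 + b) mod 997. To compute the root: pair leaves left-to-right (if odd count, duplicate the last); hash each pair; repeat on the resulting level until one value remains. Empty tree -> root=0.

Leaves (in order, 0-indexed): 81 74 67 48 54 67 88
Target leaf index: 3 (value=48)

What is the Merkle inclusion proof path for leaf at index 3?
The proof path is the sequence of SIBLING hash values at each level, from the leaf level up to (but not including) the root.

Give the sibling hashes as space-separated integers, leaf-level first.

L0 (leaves): [81, 74, 67, 48, 54, 67, 88], target index=3
L1: h(81,74)=(81*31+74)%997=591 [pair 0] h(67,48)=(67*31+48)%997=131 [pair 1] h(54,67)=(54*31+67)%997=744 [pair 2] h(88,88)=(88*31+88)%997=822 [pair 3] -> [591, 131, 744, 822]
  Sibling for proof at L0: 67
L2: h(591,131)=(591*31+131)%997=506 [pair 0] h(744,822)=(744*31+822)%997=955 [pair 1] -> [506, 955]
  Sibling for proof at L1: 591
L3: h(506,955)=(506*31+955)%997=689 [pair 0] -> [689]
  Sibling for proof at L2: 955
Root: 689
Proof path (sibling hashes from leaf to root): [67, 591, 955]

Answer: 67 591 955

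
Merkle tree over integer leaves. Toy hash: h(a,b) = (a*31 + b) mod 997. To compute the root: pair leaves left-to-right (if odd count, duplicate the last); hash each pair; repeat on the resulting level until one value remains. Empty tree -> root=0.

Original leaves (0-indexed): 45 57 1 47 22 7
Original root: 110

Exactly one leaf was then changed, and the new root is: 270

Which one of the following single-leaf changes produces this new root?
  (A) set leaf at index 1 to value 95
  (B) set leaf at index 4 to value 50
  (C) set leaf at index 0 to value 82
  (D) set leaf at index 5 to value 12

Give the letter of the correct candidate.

Original leaves: [45, 57, 1, 47, 22, 7]
Target new root: 270
Try each candidate change and compute the resulting root:
Candidate A: set leaf[1] = 95 -> leaves = [45, 95, 1, 47, 22, 7]
  L0: [45, 95, 1, 47, 22, 7]
  L1: h(45,95)=(45*31+95)%997=493 h(1,47)=(1*31+47)%997=78 h(22,7)=(22*31+7)%997=689 -> [493, 78, 689]
  L2: h(493,78)=(493*31+78)%997=406 h(689,689)=(689*31+689)%997=114 -> [406, 114]
  L3: h(406,114)=(406*31+114)%997=736 -> [736]
  root = 736 != target 270
Candidate B: set leaf[4] = 50 -> leaves = [45, 57, 1, 47, 50, 7]
  L0: [45, 57, 1, 47, 50, 7]
  L1: h(45,57)=(45*31+57)%997=455 h(1,47)=(1*31+47)%997=78 h(50,7)=(50*31+7)%997=560 -> [455, 78, 560]
  L2: h(455,78)=(455*31+78)%997=225 h(560,560)=(560*31+560)%997=971 -> [225, 971]
  L3: h(225,971)=(225*31+971)%997=967 -> [967]
  root = 967 != target 270
Candidate C: set leaf[0] = 82 -> leaves = [82, 57, 1, 47, 22, 7]
  L0: [82, 57, 1, 47, 22, 7]
  L1: h(82,57)=(82*31+57)%997=605 h(1,47)=(1*31+47)%997=78 h(22,7)=(22*31+7)%997=689 -> [605, 78, 689]
  L2: h(605,78)=(605*31+78)%997=887 h(689,689)=(689*31+689)%997=114 -> [887, 114]
  L3: h(887,114)=(887*31+114)%997=692 -> [692]
  root = 692 != target 270
Candidate D: set leaf[5] = 12 -> leaves = [45, 57, 1, 47, 22, 12]
  L0: [45, 57, 1, 47, 22, 12]
  L1: h(45,57)=(45*31+57)%997=455 h(1,47)=(1*31+47)%997=78 h(22,12)=(22*31+12)%997=694 -> [455, 78, 694]
  L2: h(455,78)=(455*31+78)%997=225 h(694,694)=(694*31+694)%997=274 -> [225, 274]
  L3: h(225,274)=(225*31+274)%997=270 -> [270]
  root = 270 == target 270  ** MATCH **
Candidate D produces the target root.

Answer: D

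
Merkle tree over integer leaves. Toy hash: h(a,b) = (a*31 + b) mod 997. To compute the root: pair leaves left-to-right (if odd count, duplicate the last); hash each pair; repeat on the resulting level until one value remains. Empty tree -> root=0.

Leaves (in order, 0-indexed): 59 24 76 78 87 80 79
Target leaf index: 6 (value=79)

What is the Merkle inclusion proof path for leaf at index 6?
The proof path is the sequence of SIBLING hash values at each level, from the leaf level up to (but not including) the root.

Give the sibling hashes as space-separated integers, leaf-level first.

Answer: 79 783 57

Derivation:
L0 (leaves): [59, 24, 76, 78, 87, 80, 79], target index=6
L1: h(59,24)=(59*31+24)%997=856 [pair 0] h(76,78)=(76*31+78)%997=440 [pair 1] h(87,80)=(87*31+80)%997=783 [pair 2] h(79,79)=(79*31+79)%997=534 [pair 3] -> [856, 440, 783, 534]
  Sibling for proof at L0: 79
L2: h(856,440)=(856*31+440)%997=57 [pair 0] h(783,534)=(783*31+534)%997=879 [pair 1] -> [57, 879]
  Sibling for proof at L1: 783
L3: h(57,879)=(57*31+879)%997=652 [pair 0] -> [652]
  Sibling for proof at L2: 57
Root: 652
Proof path (sibling hashes from leaf to root): [79, 783, 57]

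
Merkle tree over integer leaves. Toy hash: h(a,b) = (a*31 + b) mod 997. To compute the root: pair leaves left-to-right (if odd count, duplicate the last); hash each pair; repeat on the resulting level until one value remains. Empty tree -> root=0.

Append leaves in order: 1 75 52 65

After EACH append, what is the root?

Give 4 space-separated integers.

Answer: 1 106 962 975

Derivation:
After append 1 (leaves=[1]):
  L0: [1]
  root=1
After append 75 (leaves=[1, 75]):
  L0: [1, 75]
  L1: h(1,75)=(1*31+75)%997=106 -> [106]
  root=106
After append 52 (leaves=[1, 75, 52]):
  L0: [1, 75, 52]
  L1: h(1,75)=(1*31+75)%997=106 h(52,52)=(52*31+52)%997=667 -> [106, 667]
  L2: h(106,667)=(106*31+667)%997=962 -> [962]
  root=962
After append 65 (leaves=[1, 75, 52, 65]):
  L0: [1, 75, 52, 65]
  L1: h(1,75)=(1*31+75)%997=106 h(52,65)=(52*31+65)%997=680 -> [106, 680]
  L2: h(106,680)=(106*31+680)%997=975 -> [975]
  root=975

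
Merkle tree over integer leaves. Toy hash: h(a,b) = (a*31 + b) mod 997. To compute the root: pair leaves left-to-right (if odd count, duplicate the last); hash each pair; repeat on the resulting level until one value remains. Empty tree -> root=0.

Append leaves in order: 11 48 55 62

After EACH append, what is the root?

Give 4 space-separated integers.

Answer: 11 389 858 865

Derivation:
After append 11 (leaves=[11]):
  L0: [11]
  root=11
After append 48 (leaves=[11, 48]):
  L0: [11, 48]
  L1: h(11,48)=(11*31+48)%997=389 -> [389]
  root=389
After append 55 (leaves=[11, 48, 55]):
  L0: [11, 48, 55]
  L1: h(11,48)=(11*31+48)%997=389 h(55,55)=(55*31+55)%997=763 -> [389, 763]
  L2: h(389,763)=(389*31+763)%997=858 -> [858]
  root=858
After append 62 (leaves=[11, 48, 55, 62]):
  L0: [11, 48, 55, 62]
  L1: h(11,48)=(11*31+48)%997=389 h(55,62)=(55*31+62)%997=770 -> [389, 770]
  L2: h(389,770)=(389*31+770)%997=865 -> [865]
  root=865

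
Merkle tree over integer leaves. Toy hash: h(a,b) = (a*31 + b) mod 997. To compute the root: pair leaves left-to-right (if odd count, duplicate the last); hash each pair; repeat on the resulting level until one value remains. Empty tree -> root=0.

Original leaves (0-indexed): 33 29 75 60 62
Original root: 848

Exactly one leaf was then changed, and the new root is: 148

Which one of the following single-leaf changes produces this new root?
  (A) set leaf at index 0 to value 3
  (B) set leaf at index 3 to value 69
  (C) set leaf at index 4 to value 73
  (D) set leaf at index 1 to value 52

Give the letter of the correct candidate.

Answer: C

Derivation:
Original leaves: [33, 29, 75, 60, 62]
Target new root: 148
Try each candidate change and compute the resulting root:
Candidate A: set leaf[0] = 3 -> leaves = [3, 29, 75, 60, 62]
  L0: [3, 29, 75, 60, 62]
  L1: h(3,29)=(3*31+29)%997=122 h(75,60)=(75*31+60)%997=391 h(62,62)=(62*31+62)%997=987 -> [122, 391, 987]
  L2: h(122,391)=(122*31+391)%997=185 h(987,987)=(987*31+987)%997=677 -> [185, 677]
  L3: h(185,677)=(185*31+677)%997=430 -> [430]
  root = 430 != target 148
Candidate B: set leaf[3] = 69 -> leaves = [33, 29, 75, 69, 62]
  L0: [33, 29, 75, 69, 62]
  L1: h(33,29)=(33*31+29)%997=55 h(75,69)=(75*31+69)%997=400 h(62,62)=(62*31+62)%997=987 -> [55, 400, 987]
  L2: h(55,400)=(55*31+400)%997=111 h(987,987)=(987*31+987)%997=677 -> [111, 677]
  L3: h(111,677)=(111*31+677)%997=130 -> [130]
  root = 130 != target 148
Candidate C: set leaf[4] = 73 -> leaves = [33, 29, 75, 60, 73]
  L0: [33, 29, 75, 60, 73]
  L1: h(33,29)=(33*31+29)%997=55 h(75,60)=(75*31+60)%997=391 h(73,73)=(73*31+73)%997=342 -> [55, 391, 342]
  L2: h(55,391)=(55*31+391)%997=102 h(342,342)=(342*31+342)%997=974 -> [102, 974]
  L3: h(102,974)=(102*31+974)%997=148 -> [148]
  root = 148 == target 148  ** MATCH **
Candidate D: set leaf[1] = 52 -> leaves = [33, 52, 75, 60, 62]
  L0: [33, 52, 75, 60, 62]
  L1: h(33,52)=(33*31+52)%997=78 h(75,60)=(75*31+60)%997=391 h(62,62)=(62*31+62)%997=987 -> [78, 391, 987]
  L2: h(78,391)=(78*31+391)%997=815 h(987,987)=(987*31+987)%997=677 -> [815, 677]
  L3: h(815,677)=(815*31+677)%997=20 -> [20]
  root = 20 != target 148
Candidate C produces the target root.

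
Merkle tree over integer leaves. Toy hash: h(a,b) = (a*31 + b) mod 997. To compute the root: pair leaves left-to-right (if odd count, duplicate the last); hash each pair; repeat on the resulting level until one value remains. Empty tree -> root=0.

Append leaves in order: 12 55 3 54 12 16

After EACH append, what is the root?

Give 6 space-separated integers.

After append 12 (leaves=[12]):
  L0: [12]
  root=12
After append 55 (leaves=[12, 55]):
  L0: [12, 55]
  L1: h(12,55)=(12*31+55)%997=427 -> [427]
  root=427
After append 3 (leaves=[12, 55, 3]):
  L0: [12, 55, 3]
  L1: h(12,55)=(12*31+55)%997=427 h(3,3)=(3*31+3)%997=96 -> [427, 96]
  L2: h(427,96)=(427*31+96)%997=372 -> [372]
  root=372
After append 54 (leaves=[12, 55, 3, 54]):
  L0: [12, 55, 3, 54]
  L1: h(12,55)=(12*31+55)%997=427 h(3,54)=(3*31+54)%997=147 -> [427, 147]
  L2: h(427,147)=(427*31+147)%997=423 -> [423]
  root=423
After append 12 (leaves=[12, 55, 3, 54, 12]):
  L0: [12, 55, 3, 54, 12]
  L1: h(12,55)=(12*31+55)%997=427 h(3,54)=(3*31+54)%997=147 h(12,12)=(12*31+12)%997=384 -> [427, 147, 384]
  L2: h(427,147)=(427*31+147)%997=423 h(384,384)=(384*31+384)%997=324 -> [423, 324]
  L3: h(423,324)=(423*31+324)%997=476 -> [476]
  root=476
After append 16 (leaves=[12, 55, 3, 54, 12, 16]):
  L0: [12, 55, 3, 54, 12, 16]
  L1: h(12,55)=(12*31+55)%997=427 h(3,54)=(3*31+54)%997=147 h(12,16)=(12*31+16)%997=388 -> [427, 147, 388]
  L2: h(427,147)=(427*31+147)%997=423 h(388,388)=(388*31+388)%997=452 -> [423, 452]
  L3: h(423,452)=(423*31+452)%997=604 -> [604]
  root=604

Answer: 12 427 372 423 476 604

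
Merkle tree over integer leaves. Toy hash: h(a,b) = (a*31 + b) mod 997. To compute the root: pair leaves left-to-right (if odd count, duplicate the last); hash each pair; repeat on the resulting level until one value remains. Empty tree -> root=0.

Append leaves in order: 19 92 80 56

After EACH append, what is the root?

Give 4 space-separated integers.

Answer: 19 681 740 716

Derivation:
After append 19 (leaves=[19]):
  L0: [19]
  root=19
After append 92 (leaves=[19, 92]):
  L0: [19, 92]
  L1: h(19,92)=(19*31+92)%997=681 -> [681]
  root=681
After append 80 (leaves=[19, 92, 80]):
  L0: [19, 92, 80]
  L1: h(19,92)=(19*31+92)%997=681 h(80,80)=(80*31+80)%997=566 -> [681, 566]
  L2: h(681,566)=(681*31+566)%997=740 -> [740]
  root=740
After append 56 (leaves=[19, 92, 80, 56]):
  L0: [19, 92, 80, 56]
  L1: h(19,92)=(19*31+92)%997=681 h(80,56)=(80*31+56)%997=542 -> [681, 542]
  L2: h(681,542)=(681*31+542)%997=716 -> [716]
  root=716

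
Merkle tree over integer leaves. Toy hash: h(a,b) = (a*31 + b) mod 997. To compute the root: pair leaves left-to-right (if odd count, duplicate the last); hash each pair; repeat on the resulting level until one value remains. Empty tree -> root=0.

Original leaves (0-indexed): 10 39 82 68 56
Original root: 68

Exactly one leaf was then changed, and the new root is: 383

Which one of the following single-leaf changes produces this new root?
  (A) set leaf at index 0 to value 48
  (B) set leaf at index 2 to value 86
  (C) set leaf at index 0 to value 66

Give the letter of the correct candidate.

Answer: C

Derivation:
Original leaves: [10, 39, 82, 68, 56]
Target new root: 383
Try each candidate change and compute the resulting root:
Candidate A: set leaf[0] = 48 -> leaves = [48, 39, 82, 68, 56]
  L0: [48, 39, 82, 68, 56]
  L1: h(48,39)=(48*31+39)%997=530 h(82,68)=(82*31+68)%997=616 h(56,56)=(56*31+56)%997=795 -> [530, 616, 795]
  L2: h(530,616)=(530*31+616)%997=97 h(795,795)=(795*31+795)%997=515 -> [97, 515]
  L3: h(97,515)=(97*31+515)%997=531 -> [531]
  root = 531 != target 383
Candidate B: set leaf[2] = 86 -> leaves = [10, 39, 86, 68, 56]
  L0: [10, 39, 86, 68, 56]
  L1: h(10,39)=(10*31+39)%997=349 h(86,68)=(86*31+68)%997=740 h(56,56)=(56*31+56)%997=795 -> [349, 740, 795]
  L2: h(349,740)=(349*31+740)%997=592 h(795,795)=(795*31+795)%997=515 -> [592, 515]
  L3: h(592,515)=(592*31+515)%997=921 -> [921]
  root = 921 != target 383
Candidate C: set leaf[0] = 66 -> leaves = [66, 39, 82, 68, 56]
  L0: [66, 39, 82, 68, 56]
  L1: h(66,39)=(66*31+39)%997=91 h(82,68)=(82*31+68)%997=616 h(56,56)=(56*31+56)%997=795 -> [91, 616, 795]
  L2: h(91,616)=(91*31+616)%997=446 h(795,795)=(795*31+795)%997=515 -> [446, 515]
  L3: h(446,515)=(446*31+515)%997=383 -> [383]
  root = 383 == target 383  ** MATCH **
Candidate C produces the target root.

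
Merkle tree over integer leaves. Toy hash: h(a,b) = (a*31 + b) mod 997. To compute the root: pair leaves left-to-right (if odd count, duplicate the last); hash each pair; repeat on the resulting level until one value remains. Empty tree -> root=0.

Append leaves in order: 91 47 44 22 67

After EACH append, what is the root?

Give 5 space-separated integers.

Answer: 91 874 586 564 350

Derivation:
After append 91 (leaves=[91]):
  L0: [91]
  root=91
After append 47 (leaves=[91, 47]):
  L0: [91, 47]
  L1: h(91,47)=(91*31+47)%997=874 -> [874]
  root=874
After append 44 (leaves=[91, 47, 44]):
  L0: [91, 47, 44]
  L1: h(91,47)=(91*31+47)%997=874 h(44,44)=(44*31+44)%997=411 -> [874, 411]
  L2: h(874,411)=(874*31+411)%997=586 -> [586]
  root=586
After append 22 (leaves=[91, 47, 44, 22]):
  L0: [91, 47, 44, 22]
  L1: h(91,47)=(91*31+47)%997=874 h(44,22)=(44*31+22)%997=389 -> [874, 389]
  L2: h(874,389)=(874*31+389)%997=564 -> [564]
  root=564
After append 67 (leaves=[91, 47, 44, 22, 67]):
  L0: [91, 47, 44, 22, 67]
  L1: h(91,47)=(91*31+47)%997=874 h(44,22)=(44*31+22)%997=389 h(67,67)=(67*31+67)%997=150 -> [874, 389, 150]
  L2: h(874,389)=(874*31+389)%997=564 h(150,150)=(150*31+150)%997=812 -> [564, 812]
  L3: h(564,812)=(564*31+812)%997=350 -> [350]
  root=350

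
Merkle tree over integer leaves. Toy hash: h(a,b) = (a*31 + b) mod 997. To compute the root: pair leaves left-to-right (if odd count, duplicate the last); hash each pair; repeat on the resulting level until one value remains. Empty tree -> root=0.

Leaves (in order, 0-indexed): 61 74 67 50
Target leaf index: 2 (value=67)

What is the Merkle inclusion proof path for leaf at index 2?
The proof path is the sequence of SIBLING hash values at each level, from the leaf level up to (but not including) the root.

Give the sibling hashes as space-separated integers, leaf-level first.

L0 (leaves): [61, 74, 67, 50], target index=2
L1: h(61,74)=(61*31+74)%997=968 [pair 0] h(67,50)=(67*31+50)%997=133 [pair 1] -> [968, 133]
  Sibling for proof at L0: 50
L2: h(968,133)=(968*31+133)%997=231 [pair 0] -> [231]
  Sibling for proof at L1: 968
Root: 231
Proof path (sibling hashes from leaf to root): [50, 968]

Answer: 50 968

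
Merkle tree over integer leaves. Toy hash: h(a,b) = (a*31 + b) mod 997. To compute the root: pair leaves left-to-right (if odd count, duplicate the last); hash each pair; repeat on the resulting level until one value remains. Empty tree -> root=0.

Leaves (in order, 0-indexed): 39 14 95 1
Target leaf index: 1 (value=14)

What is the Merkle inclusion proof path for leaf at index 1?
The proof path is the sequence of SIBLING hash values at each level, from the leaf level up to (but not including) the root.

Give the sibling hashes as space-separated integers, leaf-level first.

Answer: 39 952

Derivation:
L0 (leaves): [39, 14, 95, 1], target index=1
L1: h(39,14)=(39*31+14)%997=226 [pair 0] h(95,1)=(95*31+1)%997=952 [pair 1] -> [226, 952]
  Sibling for proof at L0: 39
L2: h(226,952)=(226*31+952)%997=979 [pair 0] -> [979]
  Sibling for proof at L1: 952
Root: 979
Proof path (sibling hashes from leaf to root): [39, 952]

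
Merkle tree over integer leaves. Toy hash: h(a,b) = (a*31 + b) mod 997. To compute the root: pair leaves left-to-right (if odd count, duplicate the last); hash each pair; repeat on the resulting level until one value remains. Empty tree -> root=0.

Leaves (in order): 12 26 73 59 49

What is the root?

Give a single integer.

L0: [12, 26, 73, 59, 49]
L1: h(12,26)=(12*31+26)%997=398 h(73,59)=(73*31+59)%997=328 h(49,49)=(49*31+49)%997=571 -> [398, 328, 571]
L2: h(398,328)=(398*31+328)%997=702 h(571,571)=(571*31+571)%997=326 -> [702, 326]
L3: h(702,326)=(702*31+326)%997=154 -> [154]

Answer: 154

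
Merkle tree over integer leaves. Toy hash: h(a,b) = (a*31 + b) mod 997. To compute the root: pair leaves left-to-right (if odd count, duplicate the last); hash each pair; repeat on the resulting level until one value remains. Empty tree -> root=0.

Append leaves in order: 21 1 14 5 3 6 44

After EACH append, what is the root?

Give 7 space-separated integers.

Answer: 21 652 720 711 188 284 596

Derivation:
After append 21 (leaves=[21]):
  L0: [21]
  root=21
After append 1 (leaves=[21, 1]):
  L0: [21, 1]
  L1: h(21,1)=(21*31+1)%997=652 -> [652]
  root=652
After append 14 (leaves=[21, 1, 14]):
  L0: [21, 1, 14]
  L1: h(21,1)=(21*31+1)%997=652 h(14,14)=(14*31+14)%997=448 -> [652, 448]
  L2: h(652,448)=(652*31+448)%997=720 -> [720]
  root=720
After append 5 (leaves=[21, 1, 14, 5]):
  L0: [21, 1, 14, 5]
  L1: h(21,1)=(21*31+1)%997=652 h(14,5)=(14*31+5)%997=439 -> [652, 439]
  L2: h(652,439)=(652*31+439)%997=711 -> [711]
  root=711
After append 3 (leaves=[21, 1, 14, 5, 3]):
  L0: [21, 1, 14, 5, 3]
  L1: h(21,1)=(21*31+1)%997=652 h(14,5)=(14*31+5)%997=439 h(3,3)=(3*31+3)%997=96 -> [652, 439, 96]
  L2: h(652,439)=(652*31+439)%997=711 h(96,96)=(96*31+96)%997=81 -> [711, 81]
  L3: h(711,81)=(711*31+81)%997=188 -> [188]
  root=188
After append 6 (leaves=[21, 1, 14, 5, 3, 6]):
  L0: [21, 1, 14, 5, 3, 6]
  L1: h(21,1)=(21*31+1)%997=652 h(14,5)=(14*31+5)%997=439 h(3,6)=(3*31+6)%997=99 -> [652, 439, 99]
  L2: h(652,439)=(652*31+439)%997=711 h(99,99)=(99*31+99)%997=177 -> [711, 177]
  L3: h(711,177)=(711*31+177)%997=284 -> [284]
  root=284
After append 44 (leaves=[21, 1, 14, 5, 3, 6, 44]):
  L0: [21, 1, 14, 5, 3, 6, 44]
  L1: h(21,1)=(21*31+1)%997=652 h(14,5)=(14*31+5)%997=439 h(3,6)=(3*31+6)%997=99 h(44,44)=(44*31+44)%997=411 -> [652, 439, 99, 411]
  L2: h(652,439)=(652*31+439)%997=711 h(99,411)=(99*31+411)%997=489 -> [711, 489]
  L3: h(711,489)=(711*31+489)%997=596 -> [596]
  root=596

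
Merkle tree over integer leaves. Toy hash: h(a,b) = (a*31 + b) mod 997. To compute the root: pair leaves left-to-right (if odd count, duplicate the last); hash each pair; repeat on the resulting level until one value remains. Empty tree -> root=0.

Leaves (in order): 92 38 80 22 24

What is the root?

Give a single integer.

Answer: 92

Derivation:
L0: [92, 38, 80, 22, 24]
L1: h(92,38)=(92*31+38)%997=896 h(80,22)=(80*31+22)%997=508 h(24,24)=(24*31+24)%997=768 -> [896, 508, 768]
L2: h(896,508)=(896*31+508)%997=368 h(768,768)=(768*31+768)%997=648 -> [368, 648]
L3: h(368,648)=(368*31+648)%997=92 -> [92]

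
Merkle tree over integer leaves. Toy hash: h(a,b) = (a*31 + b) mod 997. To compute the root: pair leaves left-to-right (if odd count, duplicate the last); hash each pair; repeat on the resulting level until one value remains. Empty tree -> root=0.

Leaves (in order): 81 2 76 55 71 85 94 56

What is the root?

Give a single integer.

L0: [81, 2, 76, 55, 71, 85, 94, 56]
L1: h(81,2)=(81*31+2)%997=519 h(76,55)=(76*31+55)%997=417 h(71,85)=(71*31+85)%997=292 h(94,56)=(94*31+56)%997=976 -> [519, 417, 292, 976]
L2: h(519,417)=(519*31+417)%997=554 h(292,976)=(292*31+976)%997=58 -> [554, 58]
L3: h(554,58)=(554*31+58)%997=283 -> [283]

Answer: 283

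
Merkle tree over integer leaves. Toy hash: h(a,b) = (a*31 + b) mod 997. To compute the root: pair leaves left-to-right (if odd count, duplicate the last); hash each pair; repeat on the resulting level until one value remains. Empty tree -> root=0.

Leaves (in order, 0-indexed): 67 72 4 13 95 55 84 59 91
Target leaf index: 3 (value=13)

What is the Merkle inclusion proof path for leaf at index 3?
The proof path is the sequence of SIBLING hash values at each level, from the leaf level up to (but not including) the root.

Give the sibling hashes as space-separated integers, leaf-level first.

Answer: 4 155 948 858

Derivation:
L0 (leaves): [67, 72, 4, 13, 95, 55, 84, 59, 91], target index=3
L1: h(67,72)=(67*31+72)%997=155 [pair 0] h(4,13)=(4*31+13)%997=137 [pair 1] h(95,55)=(95*31+55)%997=9 [pair 2] h(84,59)=(84*31+59)%997=669 [pair 3] h(91,91)=(91*31+91)%997=918 [pair 4] -> [155, 137, 9, 669, 918]
  Sibling for proof at L0: 4
L2: h(155,137)=(155*31+137)%997=954 [pair 0] h(9,669)=(9*31+669)%997=948 [pair 1] h(918,918)=(918*31+918)%997=463 [pair 2] -> [954, 948, 463]
  Sibling for proof at L1: 155
L3: h(954,948)=(954*31+948)%997=612 [pair 0] h(463,463)=(463*31+463)%997=858 [pair 1] -> [612, 858]
  Sibling for proof at L2: 948
L4: h(612,858)=(612*31+858)%997=887 [pair 0] -> [887]
  Sibling for proof at L3: 858
Root: 887
Proof path (sibling hashes from leaf to root): [4, 155, 948, 858]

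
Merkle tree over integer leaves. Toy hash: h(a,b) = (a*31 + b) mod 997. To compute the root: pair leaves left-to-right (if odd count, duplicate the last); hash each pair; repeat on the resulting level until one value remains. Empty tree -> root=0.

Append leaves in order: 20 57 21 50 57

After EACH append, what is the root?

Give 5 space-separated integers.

Answer: 20 677 722 751 892

Derivation:
After append 20 (leaves=[20]):
  L0: [20]
  root=20
After append 57 (leaves=[20, 57]):
  L0: [20, 57]
  L1: h(20,57)=(20*31+57)%997=677 -> [677]
  root=677
After append 21 (leaves=[20, 57, 21]):
  L0: [20, 57, 21]
  L1: h(20,57)=(20*31+57)%997=677 h(21,21)=(21*31+21)%997=672 -> [677, 672]
  L2: h(677,672)=(677*31+672)%997=722 -> [722]
  root=722
After append 50 (leaves=[20, 57, 21, 50]):
  L0: [20, 57, 21, 50]
  L1: h(20,57)=(20*31+57)%997=677 h(21,50)=(21*31+50)%997=701 -> [677, 701]
  L2: h(677,701)=(677*31+701)%997=751 -> [751]
  root=751
After append 57 (leaves=[20, 57, 21, 50, 57]):
  L0: [20, 57, 21, 50, 57]
  L1: h(20,57)=(20*31+57)%997=677 h(21,50)=(21*31+50)%997=701 h(57,57)=(57*31+57)%997=827 -> [677, 701, 827]
  L2: h(677,701)=(677*31+701)%997=751 h(827,827)=(827*31+827)%997=542 -> [751, 542]
  L3: h(751,542)=(751*31+542)%997=892 -> [892]
  root=892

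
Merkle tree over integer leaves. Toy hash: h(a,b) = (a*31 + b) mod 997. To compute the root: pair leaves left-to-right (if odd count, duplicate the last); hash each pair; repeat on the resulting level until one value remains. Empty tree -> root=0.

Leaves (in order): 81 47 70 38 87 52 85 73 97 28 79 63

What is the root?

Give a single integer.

Answer: 298

Derivation:
L0: [81, 47, 70, 38, 87, 52, 85, 73, 97, 28, 79, 63]
L1: h(81,47)=(81*31+47)%997=564 h(70,38)=(70*31+38)%997=214 h(87,52)=(87*31+52)%997=755 h(85,73)=(85*31+73)%997=714 h(97,28)=(97*31+28)%997=44 h(79,63)=(79*31+63)%997=518 -> [564, 214, 755, 714, 44, 518]
L2: h(564,214)=(564*31+214)%997=749 h(755,714)=(755*31+714)%997=191 h(44,518)=(44*31+518)%997=885 -> [749, 191, 885]
L3: h(749,191)=(749*31+191)%997=479 h(885,885)=(885*31+885)%997=404 -> [479, 404]
L4: h(479,404)=(479*31+404)%997=298 -> [298]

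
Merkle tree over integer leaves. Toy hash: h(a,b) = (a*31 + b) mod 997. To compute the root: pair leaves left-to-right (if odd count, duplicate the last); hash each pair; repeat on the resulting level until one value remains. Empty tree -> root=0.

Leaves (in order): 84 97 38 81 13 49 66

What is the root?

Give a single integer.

Answer: 788

Derivation:
L0: [84, 97, 38, 81, 13, 49, 66]
L1: h(84,97)=(84*31+97)%997=707 h(38,81)=(38*31+81)%997=262 h(13,49)=(13*31+49)%997=452 h(66,66)=(66*31+66)%997=118 -> [707, 262, 452, 118]
L2: h(707,262)=(707*31+262)%997=245 h(452,118)=(452*31+118)%997=172 -> [245, 172]
L3: h(245,172)=(245*31+172)%997=788 -> [788]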